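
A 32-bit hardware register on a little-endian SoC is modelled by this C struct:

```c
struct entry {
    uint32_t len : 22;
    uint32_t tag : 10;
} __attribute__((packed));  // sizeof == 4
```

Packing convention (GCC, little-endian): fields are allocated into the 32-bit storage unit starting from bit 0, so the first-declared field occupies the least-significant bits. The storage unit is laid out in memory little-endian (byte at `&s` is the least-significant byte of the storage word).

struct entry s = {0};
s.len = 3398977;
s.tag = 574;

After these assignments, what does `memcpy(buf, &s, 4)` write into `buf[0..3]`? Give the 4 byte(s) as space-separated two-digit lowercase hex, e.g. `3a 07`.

[0+:22] len=3398977 & 0x3fffff = 0x33dd41; word=0x0033dd41
[22+:10] tag=574 & 0x3ff = 0x23e; word=0x8fb3dd41
word = 0x8fb3dd41 → little-endian bytes:
  [0]=0x41  [1]=0xdd  [2]=0xb3  [3]=0x8f

41 dd b3 8f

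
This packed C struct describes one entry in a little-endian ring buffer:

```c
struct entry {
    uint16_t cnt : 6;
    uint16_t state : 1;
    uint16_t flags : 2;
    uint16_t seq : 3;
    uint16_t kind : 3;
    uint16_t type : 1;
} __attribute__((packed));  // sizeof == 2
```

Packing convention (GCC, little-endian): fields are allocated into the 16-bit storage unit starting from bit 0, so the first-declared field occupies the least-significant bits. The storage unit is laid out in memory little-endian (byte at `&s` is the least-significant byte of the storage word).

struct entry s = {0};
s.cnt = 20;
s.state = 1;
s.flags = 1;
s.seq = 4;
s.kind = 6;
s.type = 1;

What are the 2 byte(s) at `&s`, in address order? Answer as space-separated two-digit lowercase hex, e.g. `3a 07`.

cnt:6 = 20 → 0x14 << 0 → word 0x0014
state:1 = 1 → 0x1 << 6 → word 0x0054
flags:2 = 1 → 0x1 << 7 → word 0x00d4
seq:3 = 4 → 0x4 << 9 → word 0x08d4
kind:3 = 6 → 0x6 << 12 → word 0x68d4
type:1 = 1 → 0x1 << 15 → word 0xe8d4
word = 0xe8d4 → little-endian bytes:
  [0]=0xd4  [1]=0xe8

d4 e8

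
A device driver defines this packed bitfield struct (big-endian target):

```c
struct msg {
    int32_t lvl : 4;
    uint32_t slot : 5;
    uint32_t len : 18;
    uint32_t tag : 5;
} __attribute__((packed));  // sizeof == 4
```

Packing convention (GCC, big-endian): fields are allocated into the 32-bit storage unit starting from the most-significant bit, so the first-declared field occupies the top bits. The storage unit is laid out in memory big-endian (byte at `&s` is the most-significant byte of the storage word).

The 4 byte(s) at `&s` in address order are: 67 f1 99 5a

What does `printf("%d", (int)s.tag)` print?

26

[0]=0x67 [1]=0xf1 [2]=0x99 [3]=0x5a (big-endian) → word 0x67f1995a
lvl:4 @ bit 28 → (0x67f1995a>>28)&0xf = 0x6
slot:5 @ bit 23 → (0x67f1995a>>23)&0x1f = 0xf
len:18 @ bit 5 → (0x67f1995a>>5)&0x3ffff = 0x38cca
tag:5 @ bit 0 → (0x67f1995a>>0)&0x1f = 0x1a  ←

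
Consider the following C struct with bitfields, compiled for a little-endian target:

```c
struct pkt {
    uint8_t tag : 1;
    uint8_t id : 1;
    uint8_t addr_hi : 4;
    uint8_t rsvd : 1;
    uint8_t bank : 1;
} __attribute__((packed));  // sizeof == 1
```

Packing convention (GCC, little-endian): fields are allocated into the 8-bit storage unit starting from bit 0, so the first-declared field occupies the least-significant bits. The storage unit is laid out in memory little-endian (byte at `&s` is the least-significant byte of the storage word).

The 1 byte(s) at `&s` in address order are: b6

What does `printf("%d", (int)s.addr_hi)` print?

[0]=0xb6 (little-endian) → word 0xb6
tag [0+:1] = (word>>0) & 0x1 = 0
id [1+:1] = (word>>1) & 0x1 = 1
addr_hi [2+:4] = (word>>2) & 0xf = 13  ←
rsvd [6+:1] = (word>>6) & 0x1 = 0
bank [7+:1] = (word>>7) & 0x1 = 1

13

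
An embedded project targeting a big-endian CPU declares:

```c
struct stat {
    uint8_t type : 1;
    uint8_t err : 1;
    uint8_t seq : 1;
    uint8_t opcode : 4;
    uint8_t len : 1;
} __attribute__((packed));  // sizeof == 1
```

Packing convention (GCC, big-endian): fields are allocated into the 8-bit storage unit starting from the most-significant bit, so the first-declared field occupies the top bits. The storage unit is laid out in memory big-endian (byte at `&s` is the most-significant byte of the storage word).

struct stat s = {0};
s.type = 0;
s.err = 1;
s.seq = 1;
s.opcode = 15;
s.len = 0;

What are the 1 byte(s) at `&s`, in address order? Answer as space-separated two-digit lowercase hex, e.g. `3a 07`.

7e

type:1 = 0 → 0x0 << 7 → word 0x00
err:1 = 1 → 0x1 << 6 → word 0x40
seq:1 = 1 → 0x1 << 5 → word 0x60
opcode:4 = 15 → 0xf << 1 → word 0x7e
len:1 = 0 → 0x0 << 0 → word 0x7e
word = 0x7e → big-endian bytes:
  [0]=0x7e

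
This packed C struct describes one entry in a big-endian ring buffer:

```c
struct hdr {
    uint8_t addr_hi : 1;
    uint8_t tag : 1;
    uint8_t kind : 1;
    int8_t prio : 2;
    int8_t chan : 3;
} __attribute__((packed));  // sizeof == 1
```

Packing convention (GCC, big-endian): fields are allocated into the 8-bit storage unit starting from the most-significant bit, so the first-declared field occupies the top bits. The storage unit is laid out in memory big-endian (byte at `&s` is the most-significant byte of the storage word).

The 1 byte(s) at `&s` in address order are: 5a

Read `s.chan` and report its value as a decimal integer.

[0]=0x5a (big-endian) → word 0x5a
addr_hi [7+:1] = (word>>7) & 0x1 = 0
tag [6+:1] = (word>>6) & 0x1 = 1
kind [5+:1] = (word>>5) & 0x1 = 0
prio [3+:2] = (word>>3) & 0x3 = 3
chan [0+:3] = (word>>0) & 0x7 = 2  ←
chan signed 3b, MSB=0: value = 2

2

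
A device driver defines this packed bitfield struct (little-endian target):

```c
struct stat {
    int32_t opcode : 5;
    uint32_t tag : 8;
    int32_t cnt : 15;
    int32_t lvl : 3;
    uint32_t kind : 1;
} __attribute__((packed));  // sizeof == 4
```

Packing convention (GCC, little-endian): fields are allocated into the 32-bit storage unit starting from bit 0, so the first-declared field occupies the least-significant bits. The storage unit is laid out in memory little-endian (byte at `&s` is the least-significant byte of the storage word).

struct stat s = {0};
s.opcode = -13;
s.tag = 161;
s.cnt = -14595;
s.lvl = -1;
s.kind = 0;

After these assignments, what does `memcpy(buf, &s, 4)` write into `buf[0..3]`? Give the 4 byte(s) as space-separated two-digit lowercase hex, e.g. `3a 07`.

opcode:5 = -13 → 0x13 << 0 → word 0x00000013
tag:8 = 161 → 0xa1 << 5 → word 0x00001433
cnt:15 = -14595 → 0x46fd << 13 → word 0x08dfb433
lvl:3 = -1 → 0x7 << 28 → word 0x78dfb433
kind:1 = 0 → 0x0 << 31 → word 0x78dfb433
word = 0x78dfb433 → little-endian bytes:
  [0]=0x33  [1]=0xb4  [2]=0xdf  [3]=0x78

33 b4 df 78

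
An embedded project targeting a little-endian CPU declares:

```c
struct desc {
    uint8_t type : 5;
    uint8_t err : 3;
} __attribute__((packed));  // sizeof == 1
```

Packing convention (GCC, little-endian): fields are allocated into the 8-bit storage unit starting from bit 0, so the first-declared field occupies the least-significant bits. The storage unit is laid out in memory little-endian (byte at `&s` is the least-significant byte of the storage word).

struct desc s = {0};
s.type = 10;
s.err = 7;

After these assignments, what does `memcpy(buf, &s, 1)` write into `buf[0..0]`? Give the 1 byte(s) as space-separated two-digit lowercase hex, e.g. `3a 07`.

ea

type:5 = 10 → 0xa << 0 → word 0x0a
err:3 = 7 → 0x7 << 5 → word 0xea
word = 0xea → little-endian bytes:
  [0]=0xea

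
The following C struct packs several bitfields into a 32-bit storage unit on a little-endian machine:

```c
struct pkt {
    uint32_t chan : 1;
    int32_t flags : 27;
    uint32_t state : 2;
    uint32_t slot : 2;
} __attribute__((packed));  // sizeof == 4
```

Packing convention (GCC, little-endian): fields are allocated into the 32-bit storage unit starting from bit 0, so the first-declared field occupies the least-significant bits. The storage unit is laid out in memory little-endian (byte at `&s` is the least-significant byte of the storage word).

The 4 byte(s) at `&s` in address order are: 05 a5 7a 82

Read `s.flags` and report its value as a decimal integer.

20796034

[0]=0x05 [1]=0xa5 [2]=0x7a [3]=0x82 (little-endian) → word 0x827aa505
chan [0+:1] = (word>>0) & 0x1 = 1
flags [1+:27] = (word>>1) & 0x7ffffff = 20796034  ←
state [28+:2] = (word>>28) & 0x3 = 0
slot [30+:2] = (word>>30) & 0x3 = 2
flags signed 27b, MSB=0: value = 20796034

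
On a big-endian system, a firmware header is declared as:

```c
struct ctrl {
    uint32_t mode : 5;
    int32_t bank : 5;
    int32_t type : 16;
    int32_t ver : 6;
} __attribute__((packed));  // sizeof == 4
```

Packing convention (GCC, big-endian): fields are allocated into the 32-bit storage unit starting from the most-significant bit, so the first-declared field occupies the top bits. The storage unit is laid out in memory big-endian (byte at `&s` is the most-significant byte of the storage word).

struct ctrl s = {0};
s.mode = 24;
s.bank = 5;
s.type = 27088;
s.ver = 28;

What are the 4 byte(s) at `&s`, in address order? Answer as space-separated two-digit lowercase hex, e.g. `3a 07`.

mode (5b) val=24 bits=0x18 at bit 27: 0xc0000000
bank (5b) val=5 bits=0x5 at bit 22: 0xc1400000
type (16b) val=27088 bits=0x69d0 at bit 6: 0xc15a7400
ver (6b) val=28 bits=0x1c at bit 0: 0xc15a741c
word = 0xc15a741c → big-endian bytes:
  [0]=0xc1  [1]=0x5a  [2]=0x74  [3]=0x1c

c1 5a 74 1c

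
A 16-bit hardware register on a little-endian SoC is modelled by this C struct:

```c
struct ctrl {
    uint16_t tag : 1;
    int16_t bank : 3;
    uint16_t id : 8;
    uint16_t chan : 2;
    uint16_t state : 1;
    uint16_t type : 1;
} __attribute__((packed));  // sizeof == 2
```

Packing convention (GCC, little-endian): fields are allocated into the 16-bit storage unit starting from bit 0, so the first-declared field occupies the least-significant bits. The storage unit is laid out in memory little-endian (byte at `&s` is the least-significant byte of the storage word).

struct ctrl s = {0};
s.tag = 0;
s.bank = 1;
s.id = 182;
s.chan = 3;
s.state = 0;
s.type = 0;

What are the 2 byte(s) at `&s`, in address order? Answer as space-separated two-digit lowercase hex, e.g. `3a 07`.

62 3b

tag:1 = 0 → 0x0 << 0 → word 0x0000
bank:3 = 1 → 0x1 << 1 → word 0x0002
id:8 = 182 → 0xb6 << 4 → word 0x0b62
chan:2 = 3 → 0x3 << 12 → word 0x3b62
state:1 = 0 → 0x0 << 14 → word 0x3b62
type:1 = 0 → 0x0 << 15 → word 0x3b62
word = 0x3b62 → little-endian bytes:
  [0]=0x62  [1]=0x3b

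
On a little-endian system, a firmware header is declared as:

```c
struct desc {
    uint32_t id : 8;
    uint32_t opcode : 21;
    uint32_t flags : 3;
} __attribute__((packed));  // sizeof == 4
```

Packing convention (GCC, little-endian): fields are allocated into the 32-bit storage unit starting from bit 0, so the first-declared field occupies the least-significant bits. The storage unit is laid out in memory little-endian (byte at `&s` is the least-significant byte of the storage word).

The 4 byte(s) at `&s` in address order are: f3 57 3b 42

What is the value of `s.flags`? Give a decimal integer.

[0]=0xf3 [1]=0x57 [2]=0x3b [3]=0x42 (little-endian) → word 0x423b57f3
id:8 @ bit 0 → (0x423b57f3>>0)&0xff = 0xf3
opcode:21 @ bit 8 → (0x423b57f3>>8)&0x1fffff = 0x23b57
flags:3 @ bit 29 → (0x423b57f3>>29)&0x7 = 0x2  ←

2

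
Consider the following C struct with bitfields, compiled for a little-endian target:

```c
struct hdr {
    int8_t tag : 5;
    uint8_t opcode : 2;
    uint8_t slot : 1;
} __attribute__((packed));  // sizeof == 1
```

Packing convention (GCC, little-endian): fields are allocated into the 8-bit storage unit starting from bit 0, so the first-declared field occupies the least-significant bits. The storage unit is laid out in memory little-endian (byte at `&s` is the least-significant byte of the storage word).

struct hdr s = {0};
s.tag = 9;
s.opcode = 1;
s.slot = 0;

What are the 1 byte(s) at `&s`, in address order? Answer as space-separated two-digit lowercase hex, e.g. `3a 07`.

29

tag:5 = 9 → 0x9 << 0 → word 0x09
opcode:2 = 1 → 0x1 << 5 → word 0x29
slot:1 = 0 → 0x0 << 7 → word 0x29
word = 0x29 → little-endian bytes:
  [0]=0x29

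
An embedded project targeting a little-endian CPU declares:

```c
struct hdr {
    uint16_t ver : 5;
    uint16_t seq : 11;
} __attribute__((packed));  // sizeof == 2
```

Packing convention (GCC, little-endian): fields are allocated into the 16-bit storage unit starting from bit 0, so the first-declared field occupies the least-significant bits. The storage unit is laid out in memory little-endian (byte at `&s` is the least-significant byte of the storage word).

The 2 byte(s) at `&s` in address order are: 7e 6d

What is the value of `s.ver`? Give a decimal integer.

[0]=0x7e [1]=0x6d (little-endian) → word 0x6d7e
ver:5 @ bit 0 → (0x6d7e>>0)&0x1f = 0x1e  ←
seq:11 @ bit 5 → (0x6d7e>>5)&0x7ff = 0x36b

30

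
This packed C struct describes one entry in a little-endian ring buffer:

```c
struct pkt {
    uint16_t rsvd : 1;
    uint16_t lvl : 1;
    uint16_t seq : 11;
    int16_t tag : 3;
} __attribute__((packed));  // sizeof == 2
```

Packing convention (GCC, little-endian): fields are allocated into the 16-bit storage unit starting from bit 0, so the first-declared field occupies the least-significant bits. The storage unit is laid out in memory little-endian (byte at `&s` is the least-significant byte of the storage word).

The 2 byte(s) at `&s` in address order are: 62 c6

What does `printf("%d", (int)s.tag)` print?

-2

[0]=0x62 [1]=0xc6 (little-endian) → word 0xc662
rsvd [0+:1] = (word>>0) & 0x1 = 0
lvl [1+:1] = (word>>1) & 0x1 = 1
seq [2+:11] = (word>>2) & 0x7ff = 408
tag [13+:3] = (word>>13) & 0x7 = 6  ←
tag signed 3b, MSB=1: 6 - 8 = -2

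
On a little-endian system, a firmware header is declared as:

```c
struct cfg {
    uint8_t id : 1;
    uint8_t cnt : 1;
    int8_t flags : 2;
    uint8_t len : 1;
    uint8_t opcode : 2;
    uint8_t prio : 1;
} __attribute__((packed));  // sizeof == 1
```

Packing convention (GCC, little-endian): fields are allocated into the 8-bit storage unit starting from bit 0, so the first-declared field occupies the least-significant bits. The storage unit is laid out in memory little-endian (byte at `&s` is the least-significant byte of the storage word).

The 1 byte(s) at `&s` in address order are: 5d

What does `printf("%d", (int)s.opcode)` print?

[0]=0x5d (little-endian) → word 0x5d
id:1 @ bit 0 → (0x5d>>0)&0x1 = 0x1
cnt:1 @ bit 1 → (0x5d>>1)&0x1 = 0x0
flags:2 @ bit 2 → (0x5d>>2)&0x3 = 0x3
len:1 @ bit 4 → (0x5d>>4)&0x1 = 0x1
opcode:2 @ bit 5 → (0x5d>>5)&0x3 = 0x2  ←
prio:1 @ bit 7 → (0x5d>>7)&0x1 = 0x0

2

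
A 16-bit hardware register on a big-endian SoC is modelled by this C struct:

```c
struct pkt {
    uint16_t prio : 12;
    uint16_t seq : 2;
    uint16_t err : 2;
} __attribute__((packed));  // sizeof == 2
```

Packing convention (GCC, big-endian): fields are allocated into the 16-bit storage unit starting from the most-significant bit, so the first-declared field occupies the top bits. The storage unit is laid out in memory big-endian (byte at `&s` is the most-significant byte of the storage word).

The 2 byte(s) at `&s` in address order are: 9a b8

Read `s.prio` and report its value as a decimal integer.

2475

[0]=0x9a [1]=0xb8 (big-endian) → word 0x9ab8
prio:12 @ bit 4 → (0x9ab8>>4)&0xfff = 0x9ab  ←
seq:2 @ bit 2 → (0x9ab8>>2)&0x3 = 0x2
err:2 @ bit 0 → (0x9ab8>>0)&0x3 = 0x0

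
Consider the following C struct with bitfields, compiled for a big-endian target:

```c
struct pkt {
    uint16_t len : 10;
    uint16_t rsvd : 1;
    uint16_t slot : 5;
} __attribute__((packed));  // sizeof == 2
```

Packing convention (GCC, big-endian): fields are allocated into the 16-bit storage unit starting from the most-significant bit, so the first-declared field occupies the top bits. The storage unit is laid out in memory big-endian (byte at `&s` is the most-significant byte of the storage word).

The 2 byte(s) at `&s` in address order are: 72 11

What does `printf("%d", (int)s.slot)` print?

[0]=0x72 [1]=0x11 (big-endian) → word 0x7211
len:10 @ bit 6 → (0x7211>>6)&0x3ff = 0x1c8
rsvd:1 @ bit 5 → (0x7211>>5)&0x1 = 0x0
slot:5 @ bit 0 → (0x7211>>0)&0x1f = 0x11  ←

17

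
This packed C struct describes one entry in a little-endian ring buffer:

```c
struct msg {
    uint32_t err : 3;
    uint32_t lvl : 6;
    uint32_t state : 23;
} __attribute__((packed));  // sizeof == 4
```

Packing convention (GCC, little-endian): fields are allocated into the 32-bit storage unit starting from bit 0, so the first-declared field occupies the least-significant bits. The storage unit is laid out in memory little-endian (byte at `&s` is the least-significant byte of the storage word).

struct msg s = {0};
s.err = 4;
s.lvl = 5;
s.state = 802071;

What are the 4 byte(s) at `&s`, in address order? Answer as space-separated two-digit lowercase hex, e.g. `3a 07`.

2c 2e 7a 18

err (3b) val=4 bits=0x4 at bit 0: 0x00000004
lvl (6b) val=5 bits=0x5 at bit 3: 0x0000002c
state (23b) val=802071 bits=0xc3d17 at bit 9: 0x187a2e2c
word = 0x187a2e2c → little-endian bytes:
  [0]=0x2c  [1]=0x2e  [2]=0x7a  [3]=0x18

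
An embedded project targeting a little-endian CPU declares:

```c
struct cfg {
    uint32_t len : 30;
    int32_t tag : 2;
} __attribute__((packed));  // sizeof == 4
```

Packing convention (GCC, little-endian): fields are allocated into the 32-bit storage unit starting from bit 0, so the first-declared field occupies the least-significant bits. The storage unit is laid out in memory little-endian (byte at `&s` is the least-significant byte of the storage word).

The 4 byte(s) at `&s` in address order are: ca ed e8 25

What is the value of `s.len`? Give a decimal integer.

636022218

[0]=0xca [1]=0xed [2]=0xe8 [3]=0x25 (little-endian) → word 0x25e8edca
len [0+:30] = (word>>0) & 0x3fffffff = 636022218  ←
tag [30+:2] = (word>>30) & 0x3 = 0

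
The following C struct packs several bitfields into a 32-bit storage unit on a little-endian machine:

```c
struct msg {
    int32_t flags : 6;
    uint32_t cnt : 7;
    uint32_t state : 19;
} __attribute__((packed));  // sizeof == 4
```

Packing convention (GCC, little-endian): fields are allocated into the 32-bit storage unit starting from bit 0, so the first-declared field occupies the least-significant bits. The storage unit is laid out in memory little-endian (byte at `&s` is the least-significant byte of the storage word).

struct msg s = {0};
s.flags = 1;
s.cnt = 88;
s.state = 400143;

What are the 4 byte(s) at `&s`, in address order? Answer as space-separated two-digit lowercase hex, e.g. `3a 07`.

flags (6b) val=1 bits=0x1 at bit 0: 0x00000001
cnt (7b) val=88 bits=0x58 at bit 6: 0x00001601
state (19b) val=400143 bits=0x61b0f at bit 13: 0xc361f601
word = 0xc361f601 → little-endian bytes:
  [0]=0x01  [1]=0xf6  [2]=0x61  [3]=0xc3

01 f6 61 c3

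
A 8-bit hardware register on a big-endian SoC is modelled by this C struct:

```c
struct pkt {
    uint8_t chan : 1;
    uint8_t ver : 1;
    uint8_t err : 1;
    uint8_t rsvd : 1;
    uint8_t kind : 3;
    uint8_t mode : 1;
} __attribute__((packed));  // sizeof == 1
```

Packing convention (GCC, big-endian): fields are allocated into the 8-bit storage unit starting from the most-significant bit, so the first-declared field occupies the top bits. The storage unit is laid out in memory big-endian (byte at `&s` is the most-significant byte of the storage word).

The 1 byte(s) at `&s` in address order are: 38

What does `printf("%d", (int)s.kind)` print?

[0]=0x38 (big-endian) → word 0x38
chan [7+:1] = (word>>7) & 0x1 = 0
ver [6+:1] = (word>>6) & 0x1 = 0
err [5+:1] = (word>>5) & 0x1 = 1
rsvd [4+:1] = (word>>4) & 0x1 = 1
kind [1+:3] = (word>>1) & 0x7 = 4  ←
mode [0+:1] = (word>>0) & 0x1 = 0

4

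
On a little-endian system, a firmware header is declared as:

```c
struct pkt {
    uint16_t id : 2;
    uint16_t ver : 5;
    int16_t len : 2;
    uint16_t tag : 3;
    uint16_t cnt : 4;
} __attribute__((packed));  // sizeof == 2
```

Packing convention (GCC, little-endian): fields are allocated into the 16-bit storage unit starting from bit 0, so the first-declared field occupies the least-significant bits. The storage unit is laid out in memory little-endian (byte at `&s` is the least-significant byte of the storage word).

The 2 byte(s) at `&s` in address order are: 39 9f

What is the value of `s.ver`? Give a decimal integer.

[0]=0x39 [1]=0x9f (little-endian) → word 0x9f39
id [0+:2] = (word>>0) & 0x3 = 1
ver [2+:5] = (word>>2) & 0x1f = 14  ←
len [7+:2] = (word>>7) & 0x3 = 2
tag [9+:3] = (word>>9) & 0x7 = 7
cnt [12+:4] = (word>>12) & 0xf = 9

14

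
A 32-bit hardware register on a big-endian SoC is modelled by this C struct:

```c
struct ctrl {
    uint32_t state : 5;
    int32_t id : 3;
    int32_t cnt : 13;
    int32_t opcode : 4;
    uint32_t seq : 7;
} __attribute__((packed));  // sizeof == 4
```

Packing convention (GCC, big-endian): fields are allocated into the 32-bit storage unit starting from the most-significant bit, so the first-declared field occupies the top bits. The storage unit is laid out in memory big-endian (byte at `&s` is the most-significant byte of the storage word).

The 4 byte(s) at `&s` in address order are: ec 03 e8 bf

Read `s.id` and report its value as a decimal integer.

-4

[0]=0xec [1]=0x03 [2]=0xe8 [3]=0xbf (big-endian) → word 0xec03e8bf
state:5 @ bit 27 → (0xec03e8bf>>27)&0x1f = 0x1d
id:3 @ bit 24 → (0xec03e8bf>>24)&0x7 = 0x4  ←
cnt:13 @ bit 11 → (0xec03e8bf>>11)&0x1fff = 0x7d
opcode:4 @ bit 7 → (0xec03e8bf>>7)&0xf = 0x1
seq:7 @ bit 0 → (0xec03e8bf>>0)&0x7f = 0x3f
id signed 3b, MSB=1: 4 - 8 = -4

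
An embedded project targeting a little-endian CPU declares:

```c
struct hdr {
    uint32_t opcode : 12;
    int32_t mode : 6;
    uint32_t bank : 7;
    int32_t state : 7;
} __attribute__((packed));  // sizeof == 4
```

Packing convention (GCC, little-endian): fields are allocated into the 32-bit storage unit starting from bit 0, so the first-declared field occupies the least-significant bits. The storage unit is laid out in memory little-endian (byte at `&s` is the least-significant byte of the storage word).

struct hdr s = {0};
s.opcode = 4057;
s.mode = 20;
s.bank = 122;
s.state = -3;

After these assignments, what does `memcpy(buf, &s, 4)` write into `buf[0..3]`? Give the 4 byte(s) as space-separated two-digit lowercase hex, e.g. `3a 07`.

d9 4f e9 fb

[0+:12] opcode=4057 & 0xfff = 0xfd9; word=0x00000fd9
[12+:6] mode=20 & 0x3f = 0x14; word=0x00014fd9
[18+:7] bank=122 & 0x7f = 0x7a; word=0x01e94fd9
[25+:7] state=-3 & 0x7f = 0x7d; word=0xfbe94fd9
word = 0xfbe94fd9 → little-endian bytes:
  [0]=0xd9  [1]=0x4f  [2]=0xe9  [3]=0xfb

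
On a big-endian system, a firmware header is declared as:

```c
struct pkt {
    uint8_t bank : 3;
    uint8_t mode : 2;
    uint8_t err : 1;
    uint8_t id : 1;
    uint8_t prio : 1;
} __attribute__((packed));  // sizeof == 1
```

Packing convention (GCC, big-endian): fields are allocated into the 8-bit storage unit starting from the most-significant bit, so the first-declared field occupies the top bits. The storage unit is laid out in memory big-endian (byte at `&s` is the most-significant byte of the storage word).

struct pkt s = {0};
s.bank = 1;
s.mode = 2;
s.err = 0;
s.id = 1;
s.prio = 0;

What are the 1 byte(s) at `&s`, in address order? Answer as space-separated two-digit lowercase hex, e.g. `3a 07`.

32

[5+:3] bank=1 & 0x7 = 0x1; word=0x20
[3+:2] mode=2 & 0x3 = 0x2; word=0x30
[2+:1] err=0 & 0x1 = 0x0; word=0x30
[1+:1] id=1 & 0x1 = 0x1; word=0x32
[0+:1] prio=0 & 0x1 = 0x0; word=0x32
word = 0x32 → big-endian bytes:
  [0]=0x32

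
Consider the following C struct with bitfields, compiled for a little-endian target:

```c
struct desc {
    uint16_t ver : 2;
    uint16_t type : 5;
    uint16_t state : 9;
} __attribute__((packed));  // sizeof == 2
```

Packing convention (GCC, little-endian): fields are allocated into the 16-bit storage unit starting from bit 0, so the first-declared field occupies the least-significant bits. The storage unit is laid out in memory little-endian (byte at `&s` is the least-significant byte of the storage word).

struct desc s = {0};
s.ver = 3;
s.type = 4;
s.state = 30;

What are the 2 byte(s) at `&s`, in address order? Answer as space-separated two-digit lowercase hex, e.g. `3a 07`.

ver:2 = 3 → 0x3 << 0 → word 0x0003
type:5 = 4 → 0x4 << 2 → word 0x0013
state:9 = 30 → 0x1e << 7 → word 0x0f13
word = 0x0f13 → little-endian bytes:
  [0]=0x13  [1]=0x0f

13 0f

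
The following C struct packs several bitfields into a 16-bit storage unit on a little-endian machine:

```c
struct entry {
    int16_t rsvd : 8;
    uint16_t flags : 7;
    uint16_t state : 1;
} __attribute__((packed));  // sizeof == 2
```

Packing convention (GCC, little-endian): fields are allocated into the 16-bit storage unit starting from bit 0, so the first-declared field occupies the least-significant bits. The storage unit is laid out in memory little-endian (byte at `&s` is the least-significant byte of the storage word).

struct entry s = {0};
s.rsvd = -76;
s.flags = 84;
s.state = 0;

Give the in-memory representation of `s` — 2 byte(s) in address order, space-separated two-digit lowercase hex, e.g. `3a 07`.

rsvd (8b) val=-76 bits=0xb4 at bit 0: 0x00b4
flags (7b) val=84 bits=0x54 at bit 8: 0x54b4
state (1b) val=0 bits=0x0 at bit 15: 0x54b4
word = 0x54b4 → little-endian bytes:
  [0]=0xb4  [1]=0x54

b4 54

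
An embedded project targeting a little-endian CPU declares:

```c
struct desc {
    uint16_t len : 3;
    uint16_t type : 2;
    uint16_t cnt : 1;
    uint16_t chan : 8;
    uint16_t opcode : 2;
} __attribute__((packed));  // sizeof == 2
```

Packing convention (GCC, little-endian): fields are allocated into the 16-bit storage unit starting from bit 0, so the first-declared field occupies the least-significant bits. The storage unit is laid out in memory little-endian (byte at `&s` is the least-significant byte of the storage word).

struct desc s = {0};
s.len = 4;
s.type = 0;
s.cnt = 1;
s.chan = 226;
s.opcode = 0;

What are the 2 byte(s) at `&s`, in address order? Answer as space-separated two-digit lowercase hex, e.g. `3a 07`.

len (3b) val=4 bits=0x4 at bit 0: 0x0004
type (2b) val=0 bits=0x0 at bit 3: 0x0004
cnt (1b) val=1 bits=0x1 at bit 5: 0x0024
chan (8b) val=226 bits=0xe2 at bit 6: 0x38a4
opcode (2b) val=0 bits=0x0 at bit 14: 0x38a4
word = 0x38a4 → little-endian bytes:
  [0]=0xa4  [1]=0x38

a4 38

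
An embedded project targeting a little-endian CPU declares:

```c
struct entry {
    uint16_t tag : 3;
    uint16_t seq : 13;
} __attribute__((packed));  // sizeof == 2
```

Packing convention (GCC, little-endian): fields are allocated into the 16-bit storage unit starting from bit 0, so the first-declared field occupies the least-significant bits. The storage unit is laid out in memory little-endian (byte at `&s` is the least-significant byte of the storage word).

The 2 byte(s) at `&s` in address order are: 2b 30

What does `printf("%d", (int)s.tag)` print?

3

[0]=0x2b [1]=0x30 (little-endian) → word 0x302b
tag:3 @ bit 0 → (0x302b>>0)&0x7 = 0x3  ←
seq:13 @ bit 3 → (0x302b>>3)&0x1fff = 0x605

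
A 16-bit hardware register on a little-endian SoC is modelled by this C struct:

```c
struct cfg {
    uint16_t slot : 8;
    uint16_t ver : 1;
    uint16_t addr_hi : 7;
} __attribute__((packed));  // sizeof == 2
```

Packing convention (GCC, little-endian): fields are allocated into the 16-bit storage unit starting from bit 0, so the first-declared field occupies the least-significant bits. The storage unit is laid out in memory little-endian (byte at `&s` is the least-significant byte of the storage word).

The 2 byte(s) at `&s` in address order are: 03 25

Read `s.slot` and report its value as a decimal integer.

3

[0]=0x03 [1]=0x25 (little-endian) → word 0x2503
slot:8 @ bit 0 → (0x2503>>0)&0xff = 0x3  ←
ver:1 @ bit 8 → (0x2503>>8)&0x1 = 0x1
addr_hi:7 @ bit 9 → (0x2503>>9)&0x7f = 0x12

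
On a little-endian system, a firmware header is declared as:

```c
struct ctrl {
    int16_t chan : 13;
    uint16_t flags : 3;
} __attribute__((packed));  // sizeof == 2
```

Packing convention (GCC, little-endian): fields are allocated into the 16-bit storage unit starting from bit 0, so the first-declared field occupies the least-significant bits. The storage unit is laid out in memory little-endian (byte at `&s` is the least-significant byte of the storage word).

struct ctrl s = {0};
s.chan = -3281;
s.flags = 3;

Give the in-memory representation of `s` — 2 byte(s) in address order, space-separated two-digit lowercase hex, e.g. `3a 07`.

2f 73

chan:13 = -3281 → 0x132f << 0 → word 0x132f
flags:3 = 3 → 0x3 << 13 → word 0x732f
word = 0x732f → little-endian bytes:
  [0]=0x2f  [1]=0x73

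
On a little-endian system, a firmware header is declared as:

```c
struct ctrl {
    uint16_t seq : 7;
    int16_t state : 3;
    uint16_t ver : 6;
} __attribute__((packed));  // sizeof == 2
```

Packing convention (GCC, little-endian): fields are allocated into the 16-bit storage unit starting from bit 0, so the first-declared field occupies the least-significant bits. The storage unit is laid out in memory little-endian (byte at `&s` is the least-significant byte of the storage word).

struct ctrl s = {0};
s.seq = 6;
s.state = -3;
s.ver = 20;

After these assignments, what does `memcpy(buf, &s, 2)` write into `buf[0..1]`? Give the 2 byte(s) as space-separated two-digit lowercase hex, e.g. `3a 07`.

seq (7b) val=6 bits=0x6 at bit 0: 0x0006
state (3b) val=-3 bits=0x5 at bit 7: 0x0286
ver (6b) val=20 bits=0x14 at bit 10: 0x5286
word = 0x5286 → little-endian bytes:
  [0]=0x86  [1]=0x52

86 52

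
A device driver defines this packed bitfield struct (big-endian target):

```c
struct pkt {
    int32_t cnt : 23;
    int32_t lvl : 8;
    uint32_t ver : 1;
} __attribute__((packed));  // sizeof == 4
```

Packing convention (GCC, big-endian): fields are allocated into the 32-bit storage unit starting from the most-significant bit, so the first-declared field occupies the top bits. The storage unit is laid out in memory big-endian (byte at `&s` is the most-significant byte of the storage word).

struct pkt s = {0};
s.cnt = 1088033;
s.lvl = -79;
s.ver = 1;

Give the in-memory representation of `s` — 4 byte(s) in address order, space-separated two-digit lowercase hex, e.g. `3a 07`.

21 34 43 63

cnt:23 = 1088033 → 0x109a21 << 9 → word 0x21344200
lvl:8 = -79 → 0xb1 << 1 → word 0x21344362
ver:1 = 1 → 0x1 << 0 → word 0x21344363
word = 0x21344363 → big-endian bytes:
  [0]=0x21  [1]=0x34  [2]=0x43  [3]=0x63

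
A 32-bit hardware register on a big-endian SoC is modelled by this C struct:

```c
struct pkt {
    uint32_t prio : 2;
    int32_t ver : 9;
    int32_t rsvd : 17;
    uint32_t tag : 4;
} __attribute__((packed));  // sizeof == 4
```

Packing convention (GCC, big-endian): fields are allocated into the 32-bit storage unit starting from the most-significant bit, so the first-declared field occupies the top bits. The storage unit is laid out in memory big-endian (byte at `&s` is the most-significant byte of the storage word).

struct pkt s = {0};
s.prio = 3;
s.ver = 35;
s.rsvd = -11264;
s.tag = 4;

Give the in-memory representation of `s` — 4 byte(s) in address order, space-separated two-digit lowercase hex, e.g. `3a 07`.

prio:2 = 3 → 0x3 << 30 → word 0xc0000000
ver:9 = 35 → 0x23 << 21 → word 0xc4600000
rsvd:17 = -11264 → 0x1d400 << 4 → word 0xc47d4000
tag:4 = 4 → 0x4 << 0 → word 0xc47d4004
word = 0xc47d4004 → big-endian bytes:
  [0]=0xc4  [1]=0x7d  [2]=0x40  [3]=0x04

c4 7d 40 04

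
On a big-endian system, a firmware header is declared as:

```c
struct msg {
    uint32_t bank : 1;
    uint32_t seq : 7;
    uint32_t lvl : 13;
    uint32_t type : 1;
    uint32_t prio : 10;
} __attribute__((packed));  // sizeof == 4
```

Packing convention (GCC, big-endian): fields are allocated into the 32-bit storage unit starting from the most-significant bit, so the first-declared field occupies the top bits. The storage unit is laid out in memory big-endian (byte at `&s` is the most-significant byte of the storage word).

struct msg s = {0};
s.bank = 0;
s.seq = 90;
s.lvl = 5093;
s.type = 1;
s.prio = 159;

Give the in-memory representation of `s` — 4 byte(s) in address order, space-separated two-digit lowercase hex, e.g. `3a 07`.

5a 9f 2c 9f

[31+:1] bank=0 & 0x1 = 0x0; word=0x00000000
[24+:7] seq=90 & 0x7f = 0x5a; word=0x5a000000
[11+:13] lvl=5093 & 0x1fff = 0x13e5; word=0x5a9f2800
[10+:1] type=1 & 0x1 = 0x1; word=0x5a9f2c00
[0+:10] prio=159 & 0x3ff = 0x9f; word=0x5a9f2c9f
word = 0x5a9f2c9f → big-endian bytes:
  [0]=0x5a  [1]=0x9f  [2]=0x2c  [3]=0x9f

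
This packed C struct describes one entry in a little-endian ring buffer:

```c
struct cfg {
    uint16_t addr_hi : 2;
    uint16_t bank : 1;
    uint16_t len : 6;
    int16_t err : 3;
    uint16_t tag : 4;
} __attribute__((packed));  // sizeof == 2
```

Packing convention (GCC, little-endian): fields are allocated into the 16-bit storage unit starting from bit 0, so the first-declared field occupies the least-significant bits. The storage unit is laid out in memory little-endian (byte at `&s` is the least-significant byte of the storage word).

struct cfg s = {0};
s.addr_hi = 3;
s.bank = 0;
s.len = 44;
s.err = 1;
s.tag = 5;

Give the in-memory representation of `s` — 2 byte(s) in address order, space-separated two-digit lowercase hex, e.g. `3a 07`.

addr_hi (2b) val=3 bits=0x3 at bit 0: 0x0003
bank (1b) val=0 bits=0x0 at bit 2: 0x0003
len (6b) val=44 bits=0x2c at bit 3: 0x0163
err (3b) val=1 bits=0x1 at bit 9: 0x0363
tag (4b) val=5 bits=0x5 at bit 12: 0x5363
word = 0x5363 → little-endian bytes:
  [0]=0x63  [1]=0x53

63 53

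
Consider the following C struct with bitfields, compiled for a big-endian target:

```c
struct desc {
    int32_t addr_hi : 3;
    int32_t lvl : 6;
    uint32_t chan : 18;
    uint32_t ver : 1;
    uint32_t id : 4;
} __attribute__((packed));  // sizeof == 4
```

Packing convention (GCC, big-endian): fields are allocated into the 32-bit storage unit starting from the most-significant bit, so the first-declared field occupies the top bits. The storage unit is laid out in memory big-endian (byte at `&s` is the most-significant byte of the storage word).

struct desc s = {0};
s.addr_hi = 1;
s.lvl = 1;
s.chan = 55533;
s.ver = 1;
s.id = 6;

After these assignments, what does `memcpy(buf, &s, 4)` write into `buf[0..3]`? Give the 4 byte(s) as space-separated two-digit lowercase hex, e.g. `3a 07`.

20 9b 1d b6

[29+:3] addr_hi=1 & 0x7 = 0x1; word=0x20000000
[23+:6] lvl=1 & 0x3f = 0x1; word=0x20800000
[5+:18] chan=55533 & 0x3ffff = 0xd8ed; word=0x209b1da0
[4+:1] ver=1 & 0x1 = 0x1; word=0x209b1db0
[0+:4] id=6 & 0xf = 0x6; word=0x209b1db6
word = 0x209b1db6 → big-endian bytes:
  [0]=0x20  [1]=0x9b  [2]=0x1d  [3]=0xb6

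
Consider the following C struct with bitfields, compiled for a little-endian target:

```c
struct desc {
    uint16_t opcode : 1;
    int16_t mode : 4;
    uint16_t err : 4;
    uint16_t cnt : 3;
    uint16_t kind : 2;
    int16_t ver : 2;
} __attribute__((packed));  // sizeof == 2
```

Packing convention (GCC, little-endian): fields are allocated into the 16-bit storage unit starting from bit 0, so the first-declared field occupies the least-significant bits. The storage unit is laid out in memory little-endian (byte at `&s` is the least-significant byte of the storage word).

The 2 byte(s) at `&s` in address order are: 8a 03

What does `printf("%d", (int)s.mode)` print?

5

[0]=0x8a [1]=0x03 (little-endian) → word 0x038a
opcode:1 @ bit 0 → (0x038a>>0)&0x1 = 0x0
mode:4 @ bit 1 → (0x038a>>1)&0xf = 0x5  ←
err:4 @ bit 5 → (0x038a>>5)&0xf = 0xc
cnt:3 @ bit 9 → (0x038a>>9)&0x7 = 0x1
kind:2 @ bit 12 → (0x038a>>12)&0x3 = 0x0
ver:2 @ bit 14 → (0x038a>>14)&0x3 = 0x0
mode signed 4b, MSB=0: value = 5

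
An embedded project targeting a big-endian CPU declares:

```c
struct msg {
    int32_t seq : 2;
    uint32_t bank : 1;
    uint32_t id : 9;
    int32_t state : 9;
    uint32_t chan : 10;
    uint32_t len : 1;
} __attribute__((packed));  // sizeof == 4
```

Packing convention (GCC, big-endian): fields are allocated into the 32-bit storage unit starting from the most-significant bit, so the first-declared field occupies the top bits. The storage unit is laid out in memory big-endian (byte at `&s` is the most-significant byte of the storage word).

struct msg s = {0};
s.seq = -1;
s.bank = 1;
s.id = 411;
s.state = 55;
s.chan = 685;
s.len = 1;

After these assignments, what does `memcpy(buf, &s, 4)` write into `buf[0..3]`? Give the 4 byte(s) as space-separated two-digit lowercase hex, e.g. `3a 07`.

f9 b1 bd 5b

seq (2b) val=-1 bits=0x3 at bit 30: 0xc0000000
bank (1b) val=1 bits=0x1 at bit 29: 0xe0000000
id (9b) val=411 bits=0x19b at bit 20: 0xf9b00000
state (9b) val=55 bits=0x37 at bit 11: 0xf9b1b800
chan (10b) val=685 bits=0x2ad at bit 1: 0xf9b1bd5a
len (1b) val=1 bits=0x1 at bit 0: 0xf9b1bd5b
word = 0xf9b1bd5b → big-endian bytes:
  [0]=0xf9  [1]=0xb1  [2]=0xbd  [3]=0x5b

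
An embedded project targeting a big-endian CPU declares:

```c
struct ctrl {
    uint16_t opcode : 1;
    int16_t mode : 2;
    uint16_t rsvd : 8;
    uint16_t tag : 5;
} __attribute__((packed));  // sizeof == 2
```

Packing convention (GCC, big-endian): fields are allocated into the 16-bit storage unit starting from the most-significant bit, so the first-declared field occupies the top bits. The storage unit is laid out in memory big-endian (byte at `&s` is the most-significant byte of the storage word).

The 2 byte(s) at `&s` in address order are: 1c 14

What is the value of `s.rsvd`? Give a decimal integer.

[0]=0x1c [1]=0x14 (big-endian) → word 0x1c14
opcode [15+:1] = (word>>15) & 0x1 = 0
mode [13+:2] = (word>>13) & 0x3 = 0
rsvd [5+:8] = (word>>5) & 0xff = 224  ←
tag [0+:5] = (word>>0) & 0x1f = 20

224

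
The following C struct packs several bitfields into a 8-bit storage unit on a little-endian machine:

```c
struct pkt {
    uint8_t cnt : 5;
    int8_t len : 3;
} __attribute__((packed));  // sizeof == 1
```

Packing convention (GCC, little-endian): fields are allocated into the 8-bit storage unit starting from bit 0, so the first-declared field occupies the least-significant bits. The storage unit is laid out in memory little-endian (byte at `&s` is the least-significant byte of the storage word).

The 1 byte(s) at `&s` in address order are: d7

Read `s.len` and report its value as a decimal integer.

[0]=0xd7 (little-endian) → word 0xd7
cnt [0+:5] = (word>>0) & 0x1f = 23
len [5+:3] = (word>>5) & 0x7 = 6  ←
len signed 3b, MSB=1: 6 - 8 = -2

-2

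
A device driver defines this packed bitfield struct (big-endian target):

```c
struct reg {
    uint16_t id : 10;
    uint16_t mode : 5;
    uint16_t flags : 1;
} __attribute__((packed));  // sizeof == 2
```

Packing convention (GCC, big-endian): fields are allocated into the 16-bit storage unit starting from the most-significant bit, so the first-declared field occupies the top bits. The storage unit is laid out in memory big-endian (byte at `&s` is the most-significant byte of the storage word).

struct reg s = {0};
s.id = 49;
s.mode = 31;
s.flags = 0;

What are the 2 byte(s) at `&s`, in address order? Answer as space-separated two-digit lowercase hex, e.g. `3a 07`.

0c 7e

id (10b) val=49 bits=0x31 at bit 6: 0x0c40
mode (5b) val=31 bits=0x1f at bit 1: 0x0c7e
flags (1b) val=0 bits=0x0 at bit 0: 0x0c7e
word = 0x0c7e → big-endian bytes:
  [0]=0x0c  [1]=0x7e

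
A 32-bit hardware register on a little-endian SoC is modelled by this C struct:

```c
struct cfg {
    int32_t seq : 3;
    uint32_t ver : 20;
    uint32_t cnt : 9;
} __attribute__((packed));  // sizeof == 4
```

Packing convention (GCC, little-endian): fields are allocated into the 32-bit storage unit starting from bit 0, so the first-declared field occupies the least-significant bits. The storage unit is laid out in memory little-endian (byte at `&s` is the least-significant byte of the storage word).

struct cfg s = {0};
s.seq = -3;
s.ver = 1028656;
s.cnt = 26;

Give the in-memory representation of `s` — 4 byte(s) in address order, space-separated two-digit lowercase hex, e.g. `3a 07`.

seq (3b) val=-3 bits=0x5 at bit 0: 0x00000005
ver (20b) val=1028656 bits=0xfb230 at bit 3: 0x007d9185
cnt (9b) val=26 bits=0x1a at bit 23: 0x0d7d9185
word = 0x0d7d9185 → little-endian bytes:
  [0]=0x85  [1]=0x91  [2]=0x7d  [3]=0x0d

85 91 7d 0d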